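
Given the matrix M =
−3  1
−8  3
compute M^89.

M² = I (check: tr M = 0 and det M = −1), so M^89 = M since 89 is odd.

[[−3, 1], [−8, 3]]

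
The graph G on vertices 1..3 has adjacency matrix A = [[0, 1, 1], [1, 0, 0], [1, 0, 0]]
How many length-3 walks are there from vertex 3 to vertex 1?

The number of length-3 walks from vertex 3 to vertex 1 is entry (3,1) of A^3, where A is the adjacency matrix.
A^2 = [[2, 0, 0], [0, 1, 1], [0, 1, 1]]
A^3 = [[0, 2, 2], [2, 0, 0], [2, 0, 0]]

2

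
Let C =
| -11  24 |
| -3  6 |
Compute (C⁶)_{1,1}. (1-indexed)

tr C = -5 and det C = 6, so the characteristic polynomial is λ² − (-5)λ + (6) with roots -2 and -3.
Eigenvectors give P = [[-8, -3], [-3, -1]] with P⁻¹ = [[1, -3], [-3, 8]], and C = P·diag(-2, -3)·P⁻¹.
Then C⁶ = P·diag(64, 729)·P⁻¹ = [[-512, -2187], [-192, -729]] · [[1, -3], [-3, 8]] = [[6049, -15960], [1995, -5256]].

6049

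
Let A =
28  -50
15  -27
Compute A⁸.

tr A = 1 and det A = -6, so the characteristic polynomial is λ² − (1)λ + (-6) with roots 3 and -2.
Eigenvectors give P = [[2, -5], [1, -3]] with P⁻¹ = [[3, -5], [1, -2]], and A = P·diag(3, -2)·P⁻¹.
Then A⁸ = P·diag(6561, 256)·P⁻¹ = [[13122, -1280], [6561, -768]] · [[3, -5], [1, -2]] = [[38086, -63050], [18915, -31269]].

[[38086, -63050], [18915, -31269]]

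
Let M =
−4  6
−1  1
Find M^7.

[[−382, 762], [−127, 253]]

tr M = −3 and det M = 2, so the characteristic polynomial is λ² − (−3)λ + (2) with roots −1 and −2.
Eigenvectors give P = [[2, 3], [1, 1]] with P⁻¹ = [[−1, 3], [1, −2]], and M = P·diag(−1, −2)·P⁻¹.
Then M^7 = P·diag(−1, −128)·P⁻¹ = [[−2, −384], [−1, −128]] · [[−1, 3], [1, −2]] = [[−382, 762], [−127, 253]].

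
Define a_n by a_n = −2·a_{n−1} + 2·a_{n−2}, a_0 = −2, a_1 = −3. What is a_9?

−3760

With companion matrix M = [[−2, 2], [1, 0]], [a_n, a_{n−1}]ᵀ = M·[a_{n−1}, a_{n−2}]ᵀ, so [a_9, a_8]ᵀ = M⁸·[a_1, a_0]ᵀ.
M⁸ = [[2448, −1792], [−896, 656]], giving [a_9, a_8]ᵀ = [[−3760], [1376]].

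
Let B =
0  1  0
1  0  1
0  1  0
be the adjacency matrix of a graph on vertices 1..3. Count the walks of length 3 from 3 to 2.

2

The number of length-3 walks from vertex 3 to vertex 2 is entry (3,2) of B³, where B is the adjacency matrix.
B² = [[1, 0, 1], [0, 2, 0], [1, 0, 1]]
B³ = [[0, 2, 0], [2, 0, 2], [0, 2, 0]]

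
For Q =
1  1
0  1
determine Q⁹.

[[1, 9], [0, 1]]

Q = I + N where N = [[0, 1], [0, 0]] is strictly upper-triangular, so N² = 0.
(I + N)⁹ = I + 9·N = [[1, 9], [0, 1]].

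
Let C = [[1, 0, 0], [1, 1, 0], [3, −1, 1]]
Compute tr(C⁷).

C = I + N where N = [[0, 0, 0], [1, 0, 0], [3, −1, 0]] is strictly lower-triangular, so N³ = 0.
(I + N)⁷ = I + 7·N + 21·N² = [[1, 0, 0], [7, 1, 0], [0, −7, 1]].

3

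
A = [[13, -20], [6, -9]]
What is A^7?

[[13117, -21860], [6558, -10929]]

tr A = 4 and det A = 3, so the characteristic polynomial is λ² − (4)λ + (3) with roots 3 and 1.
Eigenvectors give P = [[2, 5], [1, 3]] with P⁻¹ = [[3, -5], [-1, 2]], and A = P·diag(3, 1)·P⁻¹.
Then A^7 = P·diag(2187, 1)·P⁻¹ = [[4374, 5], [2187, 3]] · [[3, -5], [-1, 2]] = [[13117, -21860], [6558, -10929]].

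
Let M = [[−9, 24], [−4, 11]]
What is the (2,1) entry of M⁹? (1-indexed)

tr M = 2 and det M = −3, so the characteristic polynomial is λ² − (2)λ + (−3) with roots 3 and −1.
Eigenvectors give P = [[−2, 3], [−1, 1]] with P⁻¹ = [[1, −3], [1, −2]], and M = P·diag(3, −1)·P⁻¹.
Then M⁹ = P·diag(19683, −1)·P⁻¹ = [[−39366, −3], [−19683, −1]] · [[1, −3], [1, −2]] = [[−39369, 118104], [−19684, 59051]].

−19684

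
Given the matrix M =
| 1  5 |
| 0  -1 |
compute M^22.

M² = I (check: tr M = 0 and det M = -1), so M^22 = I since 22 is even.

[[1, 0], [0, 1]]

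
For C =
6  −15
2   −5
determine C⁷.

[[6, −15], [2, −5]]

C² = C (a projection; rank 1, trace 1), so C⁷ = C.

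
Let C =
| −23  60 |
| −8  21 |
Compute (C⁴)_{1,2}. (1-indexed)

−1200

tr C = −2 and det C = −3, so the characteristic polynomial is λ² − (−2)λ + (−3) with roots 1 and −3.
Eigenvectors give P = [[−5, 3], [−2, 1]] with P⁻¹ = [[1, −3], [2, −5]], and C = P·diag(1, −3)·P⁻¹.
Then C⁴ = P·diag(1, 81)·P⁻¹ = [[−5, 243], [−2, 81]] · [[1, −3], [2, −5]] = [[481, −1200], [160, −399]].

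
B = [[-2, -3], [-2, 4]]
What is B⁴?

B² = [[10, -6], [-4, 22]]
B³ = [[-8, -54], [-36, 100]]
B⁴ = [[124, -192], [-128, 508]]

[[124, -192], [-128, 508]]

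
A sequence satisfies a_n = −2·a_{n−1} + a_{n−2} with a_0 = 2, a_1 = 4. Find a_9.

3124

With companion matrix C = [[−2, 1], [1, 0]], [a_n, a_{n−1}]ᵀ = C·[a_{n−1}, a_{n−2}]ᵀ, so [a_9, a_8]ᵀ = C^8·[a_1, a_0]ᵀ.
C^8 = [[985, −408], [−408, 169]], giving [a_9, a_8]ᵀ = [[3124], [−1294]].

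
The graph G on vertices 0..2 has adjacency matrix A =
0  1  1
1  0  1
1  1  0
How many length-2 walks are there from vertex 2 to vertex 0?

The number of length-2 walks from vertex 2 to vertex 0 is entry (2,0) of A^2, where A is the adjacency matrix.
A^2 = [[2, 1, 1], [1, 2, 1], [1, 1, 2]]

1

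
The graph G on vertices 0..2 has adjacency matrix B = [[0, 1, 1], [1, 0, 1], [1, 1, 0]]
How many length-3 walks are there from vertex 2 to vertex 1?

The number of length-3 walks from vertex 2 to vertex 1 is entry (2,1) of B³, where B is the adjacency matrix.
B² = [[2, 1, 1], [1, 2, 1], [1, 1, 2]]
B³ = [[2, 3, 3], [3, 2, 3], [3, 3, 2]]

3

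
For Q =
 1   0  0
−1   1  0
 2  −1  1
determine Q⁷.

Q = I + N where N = [[0, 0, 0], [−1, 0, 0], [2, −1, 0]] is strictly lower-triangular, so N³ = 0.
(I + N)⁷ = I + 7·N + 21·N² = [[1, 0, 0], [−7, 1, 0], [35, −7, 1]].

[[1, 0, 0], [−7, 1, 0], [35, −7, 1]]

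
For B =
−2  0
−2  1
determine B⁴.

B² = [[4, 0], [2, 1]]
B³ = [[−8, 0], [−6, 1]]
B⁴ = [[16, 0], [10, 1]]

[[16, 0], [10, 1]]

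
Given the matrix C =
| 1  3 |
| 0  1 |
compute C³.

C² = [[1, 6], [0, 1]]
C³ = [[1, 9], [0, 1]]

[[1, 9], [0, 1]]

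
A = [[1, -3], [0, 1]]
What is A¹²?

A = I + N where N = [[0, -3], [0, 0]] is strictly upper-triangular, so N² = 0.
(I + N)¹² = I + 12·N = [[1, -36], [0, 1]].

[[1, -36], [0, 1]]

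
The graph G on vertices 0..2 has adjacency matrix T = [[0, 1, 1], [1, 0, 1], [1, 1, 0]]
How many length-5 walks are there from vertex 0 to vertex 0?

10

The number of length-5 walks from vertex 0 to vertex 0 is entry (0,0) of T^5, where T is the adjacency matrix.
T^2 = [[2, 1, 1], [1, 2, 1], [1, 1, 2]]
T^3 = [[2, 3, 3], [3, 2, 3], [3, 3, 2]]
T^4 = [[6, 5, 5], [5, 6, 5], [5, 5, 6]]
T^5 = [[10, 11, 11], [11, 10, 11], [11, 11, 10]]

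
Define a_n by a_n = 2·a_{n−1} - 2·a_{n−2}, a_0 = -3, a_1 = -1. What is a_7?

With companion matrix Q = [[2, -2], [1, 0]], [a_n, a_{n−1}]ᵀ = Q·[a_{n−1}, a_{n−2}]ᵀ, so [a_7, a_6]ᵀ = Q^6·[a_1, a_0]ᵀ.
Q^6 = [[-8, 16], [-8, 8]], giving [a_7, a_6]ᵀ = [[-40], [-16]].

-40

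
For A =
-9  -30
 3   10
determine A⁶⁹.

A² = A (a projection; rank 1, trace 1), so A⁶⁹ = A.

[[-9, -30], [3, 10]]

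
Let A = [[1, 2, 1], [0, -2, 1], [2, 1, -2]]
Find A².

[[3, -1, 1], [2, 5, -4], [-2, 0, 7]]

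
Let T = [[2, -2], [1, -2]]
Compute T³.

[[4, -4], [2, -4]]

T² = [[2, 0], [0, 2]]
T³ = [[4, -4], [2, -4]]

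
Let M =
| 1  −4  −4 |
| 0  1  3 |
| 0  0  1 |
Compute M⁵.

[[1, −20, −140], [0, 1, 15], [0, 0, 1]]

M = I + N where N = [[0, −4, −4], [0, 0, 3], [0, 0, 0]] is strictly upper-triangular, so N³ = 0.
(I + N)⁵ = I + 5·N + 10·N² = [[1, −20, −140], [0, 1, 15], [0, 0, 1]].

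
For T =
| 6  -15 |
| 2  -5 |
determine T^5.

[[6, -15], [2, -5]]

T² = T (a projection; rank 1, trace 1), so T^5 = T.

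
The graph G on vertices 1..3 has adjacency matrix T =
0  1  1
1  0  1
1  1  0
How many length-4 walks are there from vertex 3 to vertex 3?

6

The number of length-4 walks from vertex 3 to vertex 3 is entry (3,3) of T⁴, where T is the adjacency matrix.
T² = [[2, 1, 1], [1, 2, 1], [1, 1, 2]]
T³ = [[2, 3, 3], [3, 2, 3], [3, 3, 2]]
T⁴ = [[6, 5, 5], [5, 6, 5], [5, 5, 6]]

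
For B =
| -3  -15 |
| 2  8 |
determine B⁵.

[[-1023, -3165], [422, 1298]]

tr B = 5 and det B = 6, so the characteristic polynomial is λ² − (5)λ + (6) with roots 3 and 2.
Eigenvectors give P = [[-5, -3], [2, 1]] with P⁻¹ = [[1, 3], [-2, -5]], and B = P·diag(3, 2)·P⁻¹.
Then B⁵ = P·diag(243, 32)·P⁻¹ = [[-1215, -96], [486, 32]] · [[1, 3], [-2, -5]] = [[-1023, -3165], [422, 1298]].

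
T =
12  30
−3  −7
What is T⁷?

[[20718, 61770], [−6177, −18403]]

tr T = 5 and det T = 6, so the characteristic polynomial is λ² − (5)λ + (6) with roots 3 and 2.
Eigenvectors give P = [[−10, −3], [3, 1]] with P⁻¹ = [[−1, −3], [3, 10]], and T = P·diag(3, 2)·P⁻¹.
Then T⁷ = P·diag(2187, 128)·P⁻¹ = [[−21870, −384], [6561, 128]] · [[−1, −3], [3, 10]] = [[20718, 61770], [−6177, −18403]].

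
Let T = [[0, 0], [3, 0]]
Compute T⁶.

T is strictly triangular, hence nilpotent: T² = 0, so T⁶ = 0.

[[0, 0], [0, 0]]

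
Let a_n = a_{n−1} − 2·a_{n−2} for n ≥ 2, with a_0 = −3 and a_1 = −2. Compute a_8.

With companion matrix T = [[1, −2], [1, 0]], [a_n, a_{n−1}]ᵀ = T·[a_{n−1}, a_{n−2}]ᵀ, so [a_8, a_7]ᵀ = T⁷·[a_1, a_0]ᵀ.
T⁷ = [[−3, −14], [7, −10]], giving [a_8, a_7]ᵀ = [[48], [16]].

48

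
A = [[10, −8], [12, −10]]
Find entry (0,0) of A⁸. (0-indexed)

tr A = 0 and det A = −4, so the characteristic polynomial is λ² − (0)λ + (−4) with roots 2 and −2.
Eigenvectors give P = [[−1, −2], [−1, −3]] with P⁻¹ = [[−3, 2], [1, −1]], and A = P·diag(2, −2)·P⁻¹.
Then A⁸ = P·diag(256, 256)·P⁻¹ = [[−256, −512], [−256, −768]] · [[−3, 2], [1, −1]] = [[256, 0], [0, 256]].

256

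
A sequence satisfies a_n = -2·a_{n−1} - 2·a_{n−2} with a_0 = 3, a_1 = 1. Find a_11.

224

With companion matrix B = [[-2, -2], [1, 0]], [a_n, a_{n−1}]ᵀ = B·[a_{n−1}, a_{n−2}]ᵀ, so [a_11, a_10]ᵀ = B¹⁰·[a_1, a_0]ᵀ.
B¹⁰ = [[32, 64], [-32, -32]], giving [a_11, a_10]ᵀ = [[224], [-128]].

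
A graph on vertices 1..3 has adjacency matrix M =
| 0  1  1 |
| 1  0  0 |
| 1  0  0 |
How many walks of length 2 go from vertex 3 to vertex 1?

The number of length-2 walks from vertex 3 to vertex 1 is entry (3,1) of M^2, where M is the adjacency matrix.
M^2 = [[2, 0, 0], [0, 1, 1], [0, 1, 1]]

0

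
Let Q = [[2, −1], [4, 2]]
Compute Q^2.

[[0, −4], [16, 0]]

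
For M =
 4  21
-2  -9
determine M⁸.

[[-37574, -132405], [12610, 44391]]

tr M = -5 and det M = 6, so the characteristic polynomial is λ² − (-5)λ + (6) with roots -3 and -2.
Eigenvectors give P = [[3, -7], [-1, 2]] with P⁻¹ = [[-2, -7], [-1, -3]], and M = P·diag(-3, -2)·P⁻¹.
Then M⁸ = P·diag(6561, 256)·P⁻¹ = [[19683, -1792], [-6561, 512]] · [[-2, -7], [-1, -3]] = [[-37574, -132405], [12610, 44391]].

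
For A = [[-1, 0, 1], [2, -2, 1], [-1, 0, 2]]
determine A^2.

[[0, 0, 1], [-7, 4, 2], [-1, 0, 3]]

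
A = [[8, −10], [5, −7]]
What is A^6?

tr A = 1 and det A = −6, so the characteristic polynomial is λ² − (1)λ + (−6) with roots 3 and −2.
Eigenvectors give P = [[2, 1], [1, 1]] with P⁻¹ = [[1, −1], [−1, 2]], and A = P·diag(3, −2)·P⁻¹.
Then A^6 = P·diag(729, 64)·P⁻¹ = [[1458, 64], [729, 64]] · [[1, −1], [−1, 2]] = [[1394, −1330], [665, −601]].

[[1394, −1330], [665, −601]]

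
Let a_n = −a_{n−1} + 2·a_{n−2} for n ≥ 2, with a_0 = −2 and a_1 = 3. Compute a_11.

With companion matrix A = [[−1, 2], [1, 0]], [a_n, a_{n−1}]ᵀ = A·[a_{n−1}, a_{n−2}]ᵀ, so [a_11, a_10]ᵀ = A¹⁰·[a_1, a_0]ᵀ.
A¹⁰ = [[683, −682], [−341, 342]], giving [a_11, a_10]ᵀ = [[3413], [−1707]].

3413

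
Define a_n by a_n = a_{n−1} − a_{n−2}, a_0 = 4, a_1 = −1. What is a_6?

4

With companion matrix B = [[1, −1], [1, 0]], [a_n, a_{n−1}]ᵀ = B·[a_{n−1}, a_{n−2}]ᵀ, so [a_6, a_5]ᵀ = B⁵·[a_1, a_0]ᵀ.
B⁵ = [[0, 1], [−1, 1]], giving [a_6, a_5]ᵀ = [[4], [5]].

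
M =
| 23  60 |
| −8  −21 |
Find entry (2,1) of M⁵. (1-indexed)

tr M = 2 and det M = −3, so the characteristic polynomial is λ² − (2)λ + (−3) with roots 3 and −1.
Eigenvectors give P = [[−3, −5], [1, 2]] with P⁻¹ = [[−2, −5], [1, 3]], and M = P·diag(3, −1)·P⁻¹.
Then M⁵ = P·diag(243, −1)·P⁻¹ = [[−729, 5], [243, −2]] · [[−2, −5], [1, 3]] = [[1463, 3660], [−488, −1221]].

−488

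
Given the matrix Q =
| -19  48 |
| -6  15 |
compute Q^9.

tr Q = -4 and det Q = 3, so the characteristic polynomial is λ² − (-4)λ + (3) with roots -3 and -1.
Eigenvectors give P = [[3, -8], [1, -3]] with P⁻¹ = [[3, -8], [1, -3]], and Q = P·diag(-3, -1)·P⁻¹.
Then Q^9 = P·diag(-19683, -1)·P⁻¹ = [[-59049, 8], [-19683, 3]] · [[3, -8], [1, -3]] = [[-177139, 472368], [-59046, 157455]].

[[-177139, 472368], [-59046, 157455]]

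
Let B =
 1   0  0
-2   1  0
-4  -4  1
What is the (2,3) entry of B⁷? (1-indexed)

B = I + N where N = [[0, 0, 0], [-2, 0, 0], [-4, -4, 0]] is strictly lower-triangular, so N³ = 0.
(I + N)⁷ = I + 7·N + 21·N² = [[1, 0, 0], [-14, 1, 0], [140, -28, 1]].

0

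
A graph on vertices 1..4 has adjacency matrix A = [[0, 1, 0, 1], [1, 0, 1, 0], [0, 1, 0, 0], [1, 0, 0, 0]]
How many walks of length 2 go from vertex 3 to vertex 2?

The number of length-2 walks from vertex 3 to vertex 2 is entry (3,2) of A^2, where A is the adjacency matrix.
A^2 = [[2, 0, 1, 0], [0, 2, 0, 1], [1, 0, 1, 0], [0, 1, 0, 1]]

0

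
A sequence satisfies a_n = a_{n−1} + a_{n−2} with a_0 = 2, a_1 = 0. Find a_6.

10

With companion matrix B = [[1, 1], [1, 0]], [a_n, a_{n−1}]ᵀ = B·[a_{n−1}, a_{n−2}]ᵀ, so [a_6, a_5]ᵀ = B⁵·[a_1, a_0]ᵀ.
B⁵ = [[8, 5], [5, 3]], giving [a_6, a_5]ᵀ = [[10], [6]].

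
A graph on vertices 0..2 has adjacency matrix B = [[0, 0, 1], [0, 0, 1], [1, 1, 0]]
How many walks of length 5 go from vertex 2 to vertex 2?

The number of length-5 walks from vertex 2 to vertex 2 is entry (2,2) of B^5, where B is the adjacency matrix.
B^2 = [[1, 1, 0], [1, 1, 0], [0, 0, 2]]
B^3 = [[0, 0, 2], [0, 0, 2], [2, 2, 0]]
B^4 = [[2, 2, 0], [2, 2, 0], [0, 0, 4]]
B^5 = [[0, 0, 4], [0, 0, 4], [4, 4, 0]]

0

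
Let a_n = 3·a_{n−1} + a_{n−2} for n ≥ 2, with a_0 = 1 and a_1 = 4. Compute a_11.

608761

With companion matrix M = [[3, 1], [1, 0]], [a_n, a_{n−1}]ᵀ = M·[a_{n−1}, a_{n−2}]ᵀ, so [a_11, a_10]ᵀ = M¹⁰·[a_1, a_0]ᵀ.
M¹⁰ = [[141481, 42837], [42837, 12970]], giving [a_11, a_10]ᵀ = [[608761], [184318]].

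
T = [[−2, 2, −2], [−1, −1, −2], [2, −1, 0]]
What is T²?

[[−2, −4, 0], [−1, 1, 4], [−3, 5, −2]]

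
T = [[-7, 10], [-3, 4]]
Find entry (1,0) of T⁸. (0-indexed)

tr T = -3 and det T = 2, so the characteristic polynomial is λ² − (-3)λ + (2) with roots -1 and -2.
Eigenvectors give P = [[-5, 2], [-3, 1]] with P⁻¹ = [[1, -2], [3, -5]], and T = P·diag(-1, -2)·P⁻¹.
Then T⁸ = P·diag(1, 256)·P⁻¹ = [[-5, 512], [-3, 256]] · [[1, -2], [3, -5]] = [[1531, -2550], [765, -1274]].

765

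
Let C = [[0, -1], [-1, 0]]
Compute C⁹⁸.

[[1, 0], [0, 1]]

C² = I (check: tr C = 0 and det C = -1), so C⁹⁸ = I since 98 is even.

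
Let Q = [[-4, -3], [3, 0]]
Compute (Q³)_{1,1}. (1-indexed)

Q² = [[7, 12], [-12, -9]]
Q³ = [[8, -21], [21, 36]]

8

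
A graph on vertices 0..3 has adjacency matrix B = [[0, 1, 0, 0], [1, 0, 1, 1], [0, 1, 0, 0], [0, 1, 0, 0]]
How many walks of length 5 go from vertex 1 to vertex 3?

9

The number of length-5 walks from vertex 1 to vertex 3 is entry (1,3) of B⁵, where B is the adjacency matrix.
B² = [[1, 0, 1, 1], [0, 3, 0, 0], [1, 0, 1, 1], [1, 0, 1, 1]]
B³ = [[0, 3, 0, 0], [3, 0, 3, 3], [0, 3, 0, 0], [0, 3, 0, 0]]
B⁴ = [[3, 0, 3, 3], [0, 9, 0, 0], [3, 0, 3, 3], [3, 0, 3, 3]]
B⁵ = [[0, 9, 0, 0], [9, 0, 9, 9], [0, 9, 0, 0], [0, 9, 0, 0]]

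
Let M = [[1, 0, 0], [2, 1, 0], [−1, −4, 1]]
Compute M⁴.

M = I + N where N = [[0, 0, 0], [2, 0, 0], [−1, −4, 0]] is strictly lower-triangular, so N³ = 0.
(I + N)⁴ = I + 4·N + 6·N² = [[1, 0, 0], [8, 1, 0], [−52, −16, 1]].

[[1, 0, 0], [8, 1, 0], [−52, −16, 1]]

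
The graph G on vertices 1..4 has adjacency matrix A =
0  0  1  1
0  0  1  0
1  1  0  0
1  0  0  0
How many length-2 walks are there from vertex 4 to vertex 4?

The number of length-2 walks from vertex 4 to vertex 4 is entry (4,4) of A², where A is the adjacency matrix.
A² = [[2, 1, 0, 0], [1, 1, 0, 0], [0, 0, 2, 1], [0, 0, 1, 1]]

1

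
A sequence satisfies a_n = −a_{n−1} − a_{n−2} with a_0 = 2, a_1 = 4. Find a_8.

With companion matrix Q = [[−1, −1], [1, 0]], [a_n, a_{n−1}]ᵀ = Q·[a_{n−1}, a_{n−2}]ᵀ, so [a_8, a_7]ᵀ = Q⁷·[a_1, a_0]ᵀ.
Q⁷ = [[−1, −1], [1, 0]], giving [a_8, a_7]ᵀ = [[−6], [4]].

−6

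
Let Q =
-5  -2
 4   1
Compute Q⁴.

[[161, 80], [-160, -79]]

tr Q = -4 and det Q = 3, so the characteristic polynomial is λ² − (-4)λ + (3) with roots -3 and -1.
Eigenvectors give P = [[-1, 1], [1, -2]] with P⁻¹ = [[-2, -1], [-1, -1]], and Q = P·diag(-3, -1)·P⁻¹.
Then Q⁴ = P·diag(81, 1)·P⁻¹ = [[-81, 1], [81, -2]] · [[-2, -1], [-1, -1]] = [[161, 80], [-160, -79]].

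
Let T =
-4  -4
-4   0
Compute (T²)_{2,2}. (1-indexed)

16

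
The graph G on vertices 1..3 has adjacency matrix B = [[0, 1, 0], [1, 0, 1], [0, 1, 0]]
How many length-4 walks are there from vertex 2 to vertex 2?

The number of length-4 walks from vertex 2 to vertex 2 is entry (2,2) of B^4, where B is the adjacency matrix.
B^2 = [[1, 0, 1], [0, 2, 0], [1, 0, 1]]
B^3 = [[0, 2, 0], [2, 0, 2], [0, 2, 0]]
B^4 = [[2, 0, 2], [0, 4, 0], [2, 0, 2]]

4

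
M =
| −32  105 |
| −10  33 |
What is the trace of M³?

19

tr M = 1 and det M = −6, so the characteristic polynomial is λ² − (1)λ + (−6) with roots −2 and 3.
Eigenvectors give P = [[7, 3], [2, 1]] with P⁻¹ = [[1, −3], [−2, 7]], and M = P·diag(−2, 3)·P⁻¹.
Then M³ = P·diag(−8, 27)·P⁻¹ = [[−56, 81], [−16, 27]] · [[1, −3], [−2, 7]] = [[−218, 735], [−70, 237]].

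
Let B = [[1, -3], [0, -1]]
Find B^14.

[[1, 0], [0, 1]]

B² = I (check: tr B = 0 and det B = -1), so B^14 = I since 14 is even.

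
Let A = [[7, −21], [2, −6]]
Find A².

A² = A (a projection; rank 1, trace 1), so A² = A.

[[7, −21], [2, −6]]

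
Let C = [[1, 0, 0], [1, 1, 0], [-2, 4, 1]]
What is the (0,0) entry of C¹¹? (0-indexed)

1

C = I + N where N = [[0, 0, 0], [1, 0, 0], [-2, 4, 0]] is strictly lower-triangular, so N³ = 0.
(I + N)¹¹ = I + 11·N + 55·N² = [[1, 0, 0], [11, 1, 0], [198, 44, 1]].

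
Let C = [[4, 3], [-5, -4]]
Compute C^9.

C² = I (check: tr C = 0 and det C = -1), so C^9 = C since 9 is odd.

[[4, 3], [-5, -4]]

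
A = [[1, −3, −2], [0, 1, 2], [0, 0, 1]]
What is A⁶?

A = I + N where N = [[0, −3, −2], [0, 0, 2], [0, 0, 0]] is strictly upper-triangular, so N³ = 0.
(I + N)⁶ = I + 6·N + 15·N² = [[1, −18, −102], [0, 1, 12], [0, 0, 1]].

[[1, −18, −102], [0, 1, 12], [0, 0, 1]]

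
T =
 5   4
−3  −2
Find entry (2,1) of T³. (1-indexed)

tr T = 3 and det T = 2, so the characteristic polynomial is λ² − (3)λ + (2) with roots 2 and 1.
Eigenvectors give P = [[4, −1], [−3, 1]] with P⁻¹ = [[1, 1], [3, 4]], and T = P·diag(2, 1)·P⁻¹.
Then T³ = P·diag(8, 1)·P⁻¹ = [[32, −1], [−24, 1]] · [[1, 1], [3, 4]] = [[29, 28], [−21, −20]].

−21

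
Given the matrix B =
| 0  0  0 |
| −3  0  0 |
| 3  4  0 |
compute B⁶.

B is strictly triangular, hence nilpotent: B³ = 0, so B⁶ = 0.

[[0, 0, 0], [0, 0, 0], [0, 0, 0]]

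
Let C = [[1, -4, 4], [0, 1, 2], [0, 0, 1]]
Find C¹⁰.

[[1, -40, -320], [0, 1, 20], [0, 0, 1]]

C = I + N where N = [[0, -4, 4], [0, 0, 2], [0, 0, 0]] is strictly upper-triangular, so N³ = 0.
(I + N)¹⁰ = I + 10·N + 45·N² = [[1, -40, -320], [0, 1, 20], [0, 0, 1]].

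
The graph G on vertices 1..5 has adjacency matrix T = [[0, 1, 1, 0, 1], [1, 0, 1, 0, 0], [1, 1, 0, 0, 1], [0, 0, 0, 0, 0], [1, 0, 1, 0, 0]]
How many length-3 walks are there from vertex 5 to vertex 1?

5

The number of length-3 walks from vertex 5 to vertex 1 is entry (5,1) of T³, where T is the adjacency matrix.
T² = [[3, 1, 2, 0, 1], [1, 2, 1, 0, 2], [2, 1, 3, 0, 1], [0, 0, 0, 0, 0], [1, 2, 1, 0, 2]]
T³ = [[4, 5, 5, 0, 5], [5, 2, 5, 0, 2], [5, 5, 4, 0, 5], [0, 0, 0, 0, 0], [5, 2, 5, 0, 2]]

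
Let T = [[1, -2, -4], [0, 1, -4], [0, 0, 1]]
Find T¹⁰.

T = I + N where N = [[0, -2, -4], [0, 0, -4], [0, 0, 0]] is strictly upper-triangular, so N³ = 0.
(I + N)¹⁰ = I + 10·N + 45·N² = [[1, -20, 320], [0, 1, -40], [0, 0, 1]].

[[1, -20, 320], [0, 1, -40], [0, 0, 1]]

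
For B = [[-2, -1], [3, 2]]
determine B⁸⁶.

[[1, 0], [0, 1]]

B² = I (check: tr B = 0 and det B = -1), so B⁸⁶ = I since 86 is even.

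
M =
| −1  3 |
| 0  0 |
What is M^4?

M^2 = [[1, −3], [0, 0]]
M^3 = [[−1, 3], [0, 0]]
M^4 = [[1, −3], [0, 0]]

[[1, −3], [0, 0]]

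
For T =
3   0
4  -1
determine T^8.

tr T = 2 and det T = -3, so the characteristic polynomial is λ² − (2)λ + (-3) with roots -1 and 3.
Eigenvectors give P = [[0, -1], [-1, -1]] with P⁻¹ = [[1, -1], [-1, 0]], and T = P·diag(-1, 3)·P⁻¹.
Then T^8 = P·diag(1, 6561)·P⁻¹ = [[0, -6561], [-1, -6561]] · [[1, -1], [-1, 0]] = [[6561, 0], [6560, 1]].

[[6561, 0], [6560, 1]]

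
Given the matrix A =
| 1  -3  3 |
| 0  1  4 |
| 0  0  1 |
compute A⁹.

[[1, -27, -405], [0, 1, 36], [0, 0, 1]]

A = I + N where N = [[0, -3, 3], [0, 0, 4], [0, 0, 0]] is strictly upper-triangular, so N³ = 0.
(I + N)⁹ = I + 9·N + 36·N² = [[1, -27, -405], [0, 1, 36], [0, 0, 1]].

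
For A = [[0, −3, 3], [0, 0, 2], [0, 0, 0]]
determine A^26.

A is strictly triangular, hence nilpotent: A^3 = 0, so A^26 = 0.

[[0, 0, 0], [0, 0, 0], [0, 0, 0]]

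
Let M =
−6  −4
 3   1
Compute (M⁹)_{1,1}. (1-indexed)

tr M = −5 and det M = 6, so the characteristic polynomial is λ² − (−5)λ + (6) with roots −3 and −2.
Eigenvectors give P = [[4, −1], [−3, 1]] with P⁻¹ = [[1, 1], [3, 4]], and M = P·diag(−3, −2)·P⁻¹.
Then M⁹ = P·diag(−19683, −512)·P⁻¹ = [[−78732, 512], [59049, −512]] · [[1, 1], [3, 4]] = [[−77196, −76684], [57513, 57001]].

−77196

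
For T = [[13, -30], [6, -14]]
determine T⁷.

tr T = -1 and det T = -2, so the characteristic polynomial is λ² − (-1)λ + (-2) with roots -2 and 1.
Eigenvectors give P = [[2, 5], [1, 2]] with P⁻¹ = [[-2, 5], [1, -2]], and T = P·diag(-2, 1)·P⁻¹.
Then T⁷ = P·diag(-128, 1)·P⁻¹ = [[-256, 5], [-128, 2]] · [[-2, 5], [1, -2]] = [[517, -1290], [258, -644]].

[[517, -1290], [258, -644]]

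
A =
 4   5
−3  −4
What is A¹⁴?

[[1, 0], [0, 1]]

A² = I (check: tr A = 0 and det A = −1), so A¹⁴ = I since 14 is even.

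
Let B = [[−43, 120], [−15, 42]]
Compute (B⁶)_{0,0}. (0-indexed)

tr B = −1 and det B = −6, so the characteristic polynomial is λ² − (−1)λ + (−6) with roots 2 and −3.
Eigenvectors give P = [[−8, 3], [−3, 1]] with P⁻¹ = [[1, −3], [3, −8]], and B = P·diag(2, −3)·P⁻¹.
Then B⁶ = P·diag(64, 729)·P⁻¹ = [[−512, 2187], [−192, 729]] · [[1, −3], [3, −8]] = [[6049, −15960], [1995, −5256]].

6049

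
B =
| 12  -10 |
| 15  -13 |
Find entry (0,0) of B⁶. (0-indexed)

-1266

tr B = -1 and det B = -6, so the characteristic polynomial is λ² − (-1)λ + (-6) with roots -3 and 2.
Eigenvectors give P = [[-2, 1], [-3, 1]] with P⁻¹ = [[1, -1], [3, -2]], and B = P·diag(-3, 2)·P⁻¹.
Then B⁶ = P·diag(729, 64)·P⁻¹ = [[-1458, 64], [-2187, 64]] · [[1, -1], [3, -2]] = [[-1266, 1330], [-1995, 2059]].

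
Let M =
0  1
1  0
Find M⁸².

M² = I (check: tr M = 0 and det M = -1), so M⁸² = I since 82 is even.

[[1, 0], [0, 1]]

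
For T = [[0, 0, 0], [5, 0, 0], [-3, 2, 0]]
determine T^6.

T is strictly triangular, hence nilpotent: T^3 = 0, so T^6 = 0.

[[0, 0, 0], [0, 0, 0], [0, 0, 0]]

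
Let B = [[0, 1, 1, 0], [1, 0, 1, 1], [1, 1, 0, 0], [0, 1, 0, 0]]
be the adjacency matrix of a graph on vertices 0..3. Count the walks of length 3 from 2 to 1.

4

The number of length-3 walks from vertex 2 to vertex 1 is entry (2,1) of B³, where B is the adjacency matrix.
B² = [[2, 1, 1, 1], [1, 3, 1, 0], [1, 1, 2, 1], [1, 0, 1, 1]]
B³ = [[2, 4, 3, 1], [4, 2, 4, 3], [3, 4, 2, 1], [1, 3, 1, 0]]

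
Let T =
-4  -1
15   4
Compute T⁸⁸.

[[1, 0], [0, 1]]

T² = I (check: tr T = 0 and det T = -1), so T⁸⁸ = I since 88 is even.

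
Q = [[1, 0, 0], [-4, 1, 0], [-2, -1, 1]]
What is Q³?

Q = I + N where N = [[0, 0, 0], [-4, 0, 0], [-2, -1, 0]] is strictly lower-triangular, so N³ = 0.
(I + N)³ = I + 3·N + 3·N² = [[1, 0, 0], [-12, 1, 0], [6, -3, 1]].

[[1, 0, 0], [-12, 1, 0], [6, -3, 1]]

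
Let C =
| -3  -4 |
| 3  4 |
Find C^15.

[[-3, -4], [3, 4]]

C² = C (a projection; rank 1, trace 1), so C^15 = C.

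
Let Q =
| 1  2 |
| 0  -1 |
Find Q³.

Q² = [[1, 0], [0, 1]]
Q³ = [[1, 2], [0, -1]]

[[1, 2], [0, -1]]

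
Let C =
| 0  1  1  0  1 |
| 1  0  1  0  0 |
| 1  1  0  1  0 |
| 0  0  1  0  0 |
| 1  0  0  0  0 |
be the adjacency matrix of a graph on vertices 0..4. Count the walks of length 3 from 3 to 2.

The number of length-3 walks from vertex 3 to vertex 2 is entry (3,2) of C³, where C is the adjacency matrix.
C² = [[3, 1, 1, 1, 0], [1, 2, 1, 1, 1], [1, 1, 3, 0, 1], [1, 1, 0, 1, 0], [0, 1, 1, 0, 1]]
C³ = [[2, 4, 5, 1, 3], [4, 2, 4, 1, 1], [5, 4, 2, 3, 1], [1, 1, 3, 0, 1], [3, 1, 1, 1, 0]]

3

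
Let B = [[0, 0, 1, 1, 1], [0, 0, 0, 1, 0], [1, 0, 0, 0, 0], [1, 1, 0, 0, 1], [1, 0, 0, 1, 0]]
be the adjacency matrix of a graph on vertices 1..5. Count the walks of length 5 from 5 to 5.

14

The number of length-5 walks from vertex 5 to vertex 5 is entry (5,5) of B⁵, where B is the adjacency matrix.
B² = [[3, 1, 0, 1, 1], [1, 1, 0, 0, 1], [0, 0, 1, 1, 1], [1, 0, 1, 3, 1], [1, 1, 1, 1, 2]]
B³ = [[2, 1, 3, 5, 4], [1, 0, 1, 3, 1], [3, 1, 0, 1, 1], [5, 3, 1, 2, 4], [4, 1, 1, 4, 2]]
B⁴ = [[12, 5, 2, 7, 7], [5, 3, 1, 2, 4], [2, 1, 3, 5, 4], [7, 2, 5, 12, 7], [7, 4, 4, 7, 8]]
B⁵ = [[16, 7, 12, 24, 19], [7, 2, 5, 12, 7], [12, 5, 2, 7, 7], [24, 12, 7, 16, 19], [19, 7, 7, 19, 14]]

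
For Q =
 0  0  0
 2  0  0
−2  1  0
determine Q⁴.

Q is strictly triangular, hence nilpotent: Q³ = 0, so Q⁴ = 0.

[[0, 0, 0], [0, 0, 0], [0, 0, 0]]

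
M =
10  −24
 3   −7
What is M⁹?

tr M = 3 and det M = 2, so the characteristic polynomial is λ² − (3)λ + (2) with roots 2 and 1.
Eigenvectors give P = [[3, 8], [1, 3]] with P⁻¹ = [[3, −8], [−1, 3]], and M = P·diag(2, 1)·P⁻¹.
Then M⁹ = P·diag(512, 1)·P⁻¹ = [[1536, 8], [512, 3]] · [[3, −8], [−1, 3]] = [[4600, −12264], [1533, −4087]].

[[4600, −12264], [1533, −4087]]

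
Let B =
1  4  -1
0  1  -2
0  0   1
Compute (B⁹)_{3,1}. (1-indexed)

0

B = I + N where N = [[0, 4, -1], [0, 0, -2], [0, 0, 0]] is strictly upper-triangular, so N³ = 0.
(I + N)⁹ = I + 9·N + 36·N² = [[1, 36, -297], [0, 1, -18], [0, 0, 1]].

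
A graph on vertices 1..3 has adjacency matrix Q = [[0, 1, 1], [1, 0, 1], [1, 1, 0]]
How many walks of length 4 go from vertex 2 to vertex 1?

5

The number of length-4 walks from vertex 2 to vertex 1 is entry (2,1) of Q^4, where Q is the adjacency matrix.
Q^2 = [[2, 1, 1], [1, 2, 1], [1, 1, 2]]
Q^3 = [[2, 3, 3], [3, 2, 3], [3, 3, 2]]
Q^4 = [[6, 5, 5], [5, 6, 5], [5, 5, 6]]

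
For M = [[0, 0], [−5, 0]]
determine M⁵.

[[0, 0], [0, 0]]

M is strictly triangular, hence nilpotent: M² = 0, so M⁵ = 0.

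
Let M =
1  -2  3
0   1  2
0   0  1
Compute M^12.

M = I + N where N = [[0, -2, 3], [0, 0, 2], [0, 0, 0]] is strictly upper-triangular, so N^3 = 0.
(I + N)^12 = I + 12·N + 66·N^2 = [[1, -24, -228], [0, 1, 24], [0, 0, 1]].

[[1, -24, -228], [0, 1, 24], [0, 0, 1]]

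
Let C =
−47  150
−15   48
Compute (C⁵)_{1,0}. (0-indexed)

tr C = 1 and det C = −6, so the characteristic polynomial is λ² − (1)λ + (−6) with roots 3 and −2.
Eigenvectors give P = [[3, 10], [1, 3]] with P⁻¹ = [[−3, 10], [1, −3]], and C = P·diag(3, −2)·P⁻¹.
Then C⁵ = P·diag(243, −32)·P⁻¹ = [[729, −320], [243, −96]] · [[−3, 10], [1, −3]] = [[−2507, 8250], [−825, 2718]].

−825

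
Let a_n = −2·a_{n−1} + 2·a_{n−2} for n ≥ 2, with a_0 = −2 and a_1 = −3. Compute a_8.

1376

With companion matrix A = [[−2, 2], [1, 0]], [a_n, a_{n−1}]ᵀ = A·[a_{n−1}, a_{n−2}]ᵀ, so [a_8, a_7]ᵀ = A^7·[a_1, a_0]ᵀ.
A^7 = [[−896, 656], [328, −240]], giving [a_8, a_7]ᵀ = [[1376], [−504]].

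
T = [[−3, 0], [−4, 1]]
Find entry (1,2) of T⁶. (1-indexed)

tr T = −2 and det T = −3, so the characteristic polynomial is λ² − (−2)λ + (−3) with roots −3 and 1.
Eigenvectors give P = [[1, 0], [1, −1]] with P⁻¹ = [[1, 0], [1, −1]], and T = P·diag(−3, 1)·P⁻¹.
Then T⁶ = P·diag(729, 1)·P⁻¹ = [[729, 0], [729, −1]] · [[1, 0], [1, −1]] = [[729, 0], [728, 1]].

0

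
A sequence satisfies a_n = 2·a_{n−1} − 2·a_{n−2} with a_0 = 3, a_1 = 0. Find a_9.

0

With companion matrix A = [[2, −2], [1, 0]], [a_n, a_{n−1}]ᵀ = A·[a_{n−1}, a_{n−2}]ᵀ, so [a_9, a_8]ᵀ = A⁸·[a_1, a_0]ᵀ.
A⁸ = [[16, 0], [0, 16]], giving [a_9, a_8]ᵀ = [[0], [48]].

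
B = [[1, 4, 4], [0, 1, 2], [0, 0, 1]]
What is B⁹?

[[1, 36, 324], [0, 1, 18], [0, 0, 1]]

B = I + N where N = [[0, 4, 4], [0, 0, 2], [0, 0, 0]] is strictly upper-triangular, so N³ = 0.
(I + N)⁹ = I + 9·N + 36·N² = [[1, 36, 324], [0, 1, 18], [0, 0, 1]].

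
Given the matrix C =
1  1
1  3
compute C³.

C² = [[2, 4], [4, 10]]
C³ = [[6, 14], [14, 34]]

[[6, 14], [14, 34]]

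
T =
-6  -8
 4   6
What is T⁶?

[[64, 0], [0, 64]]

tr T = 0 and det T = -4, so the characteristic polynomial is λ² − (0)λ + (-4) with roots 2 and -2.
Eigenvectors give P = [[-1, -2], [1, 1]] with P⁻¹ = [[1, 2], [-1, -1]], and T = P·diag(2, -2)·P⁻¹.
Then T⁶ = P·diag(64, 64)·P⁻¹ = [[-64, -128], [64, 64]] · [[1, 2], [-1, -1]] = [[64, 0], [0, 64]].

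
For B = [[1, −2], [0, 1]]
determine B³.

[[1, −6], [0, 1]]

B = I + N where N = [[0, −2], [0, 0]] is strictly upper-triangular, so N² = 0.
(I + N)³ = I + 3·N = [[1, −6], [0, 1]].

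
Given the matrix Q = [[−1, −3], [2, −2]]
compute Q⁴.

[[−29, −63], [42, −50]]

Q² = [[−5, 9], [−6, −2]]
Q³ = [[23, −3], [2, 22]]
Q⁴ = [[−29, −63], [42, −50]]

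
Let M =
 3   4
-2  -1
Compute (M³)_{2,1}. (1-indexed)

M² = [[1, 8], [-4, -7]]
M³ = [[-13, -4], [2, -9]]

2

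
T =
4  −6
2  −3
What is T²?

T² = T (a projection; rank 1, trace 1), so T² = T.

[[4, −6], [2, −3]]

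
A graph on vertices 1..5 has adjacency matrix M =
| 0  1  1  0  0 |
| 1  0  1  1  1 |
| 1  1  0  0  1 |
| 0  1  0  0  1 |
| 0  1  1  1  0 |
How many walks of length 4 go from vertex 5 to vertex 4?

The number of length-4 walks from vertex 5 to vertex 4 is entry (5,4) of M^4, where M is the adjacency matrix.
M^2 = [[2, 1, 1, 1, 2], [1, 4, 2, 1, 2], [1, 2, 3, 2, 1], [1, 1, 2, 2, 1], [2, 2, 1, 1, 3]]
M^3 = [[2, 6, 5, 3, 3], [6, 6, 7, 6, 7], [5, 7, 4, 3, 7], [3, 6, 3, 2, 5], [3, 7, 7, 5, 4]]
M^4 = [[11, 13, 11, 9, 14], [13, 26, 19, 13, 19], [11, 19, 19, 14, 14], [9, 13, 14, 11, 11], [14, 19, 14, 11, 19]]

11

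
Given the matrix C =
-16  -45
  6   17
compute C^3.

[[-46, -135], [18, 53]]

tr C = 1 and det C = -2, so the characteristic polynomial is λ² − (1)λ + (-2) with roots 2 and -1.
Eigenvectors give P = [[-5, -3], [2, 1]] with P⁻¹ = [[1, 3], [-2, -5]], and C = P·diag(2, -1)·P⁻¹.
Then C^3 = P·diag(8, -1)·P⁻¹ = [[-40, 3], [16, -1]] · [[1, 3], [-2, -5]] = [[-46, -135], [18, 53]].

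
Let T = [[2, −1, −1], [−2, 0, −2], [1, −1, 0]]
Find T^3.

[[12, −5, −3], [−18, 4, −2], [11, −5, −2]]

T^2 = [[5, −1, 0], [−6, 4, 2], [4, −1, 1]]
T^3 = [[12, −5, −3], [−18, 4, −2], [11, −5, −2]]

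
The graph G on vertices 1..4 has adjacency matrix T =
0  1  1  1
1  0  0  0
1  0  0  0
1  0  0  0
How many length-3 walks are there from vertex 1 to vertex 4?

The number of length-3 walks from vertex 1 to vertex 4 is entry (1,4) of T^3, where T is the adjacency matrix.
T^2 = [[3, 0, 0, 0], [0, 1, 1, 1], [0, 1, 1, 1], [0, 1, 1, 1]]
T^3 = [[0, 3, 3, 3], [3, 0, 0, 0], [3, 0, 0, 0], [3, 0, 0, 0]]

3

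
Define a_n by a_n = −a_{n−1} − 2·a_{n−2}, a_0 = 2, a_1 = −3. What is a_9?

With companion matrix M = [[−1, −2], [1, 0]], [a_n, a_{n−1}]ᵀ = M·[a_{n−1}, a_{n−2}]ᵀ, so [a_9, a_8]ᵀ = M⁸·[a_1, a_0]ᵀ.
M⁸ = [[−17, −6], [3, −14]], giving [a_9, a_8]ᵀ = [[39], [−37]].

39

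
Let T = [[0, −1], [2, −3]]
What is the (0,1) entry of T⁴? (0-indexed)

15

tr T = −3 and det T = 2, so the characteristic polynomial is λ² − (−3)λ + (2) with roots −1 and −2.
Eigenvectors give P = [[−1, 1], [−1, 2]] with P⁻¹ = [[−2, 1], [−1, 1]], and T = P·diag(−1, −2)·P⁻¹.
Then T⁴ = P·diag(1, 16)·P⁻¹ = [[−1, 16], [−1, 32]] · [[−2, 1], [−1, 1]] = [[−14, 15], [−30, 31]].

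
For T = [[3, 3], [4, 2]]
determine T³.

T² = [[21, 15], [20, 16]]
T³ = [[123, 93], [124, 92]]

[[123, 93], [124, 92]]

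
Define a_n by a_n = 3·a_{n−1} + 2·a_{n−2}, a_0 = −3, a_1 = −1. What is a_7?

With companion matrix Q = [[3, 2], [1, 0]], [a_n, a_{n−1}]ᵀ = Q·[a_{n−1}, a_{n−2}]ᵀ, so [a_7, a_6]ᵀ = Q⁶·[a_1, a_0]ᵀ.
Q⁶ = [[1763, 990], [495, 278]], giving [a_7, a_6]ᵀ = [[−4733], [−1329]].

−4733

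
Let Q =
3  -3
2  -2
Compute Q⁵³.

[[3, -3], [2, -2]]

Q² = Q (a projection; rank 1, trace 1), so Q⁵³ = Q.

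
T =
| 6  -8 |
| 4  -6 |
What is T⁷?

tr T = 0 and det T = -4, so the characteristic polynomial is λ² − (0)λ + (-4) with roots -2 and 2.
Eigenvectors give P = [[-1, 2], [-1, 1]] with P⁻¹ = [[1, -2], [1, -1]], and T = P·diag(-2, 2)·P⁻¹.
Then T⁷ = P·diag(-128, 128)·P⁻¹ = [[128, 256], [128, 128]] · [[1, -2], [1, -1]] = [[384, -512], [256, -384]].

[[384, -512], [256, -384]]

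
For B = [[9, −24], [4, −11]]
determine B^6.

tr B = −2 and det B = −3, so the characteristic polynomial is λ² − (−2)λ + (−3) with roots −3 and 1.
Eigenvectors give P = [[2, 3], [1, 1]] with P⁻¹ = [[−1, 3], [1, −2]], and B = P·diag(−3, 1)·P⁻¹.
Then B^6 = P·diag(729, 1)·P⁻¹ = [[1458, 3], [729, 1]] · [[−1, 3], [1, −2]] = [[−1455, 4368], [−728, 2185]].

[[−1455, 4368], [−728, 2185]]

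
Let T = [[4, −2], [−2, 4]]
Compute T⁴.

[[656, −640], [−640, 656]]

T² = [[20, −16], [−16, 20]]
T³ = [[112, −104], [−104, 112]]
T⁴ = [[656, −640], [−640, 656]]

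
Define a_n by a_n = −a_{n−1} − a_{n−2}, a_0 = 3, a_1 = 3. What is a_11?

With companion matrix Q = [[−1, −1], [1, 0]], [a_n, a_{n−1}]ᵀ = Q·[a_{n−1}, a_{n−2}]ᵀ, so [a_11, a_10]ᵀ = Q¹⁰·[a_1, a_0]ᵀ.
Q¹⁰ = [[−1, −1], [1, 0]], giving [a_11, a_10]ᵀ = [[−6], [3]].

−6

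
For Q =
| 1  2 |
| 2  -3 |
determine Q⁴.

Q² = [[5, -4], [-4, 13]]
Q³ = [[-3, 22], [22, -47]]
Q⁴ = [[41, -72], [-72, 185]]

[[41, -72], [-72, 185]]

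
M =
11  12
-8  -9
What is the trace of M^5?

242

tr M = 2 and det M = -3, so the characteristic polynomial is λ² − (2)λ + (-3) with roots 3 and -1.
Eigenvectors give P = [[-3, -1], [2, 1]] with P⁻¹ = [[-1, -1], [2, 3]], and M = P·diag(3, -1)·P⁻¹.
Then M^5 = P·diag(243, -1)·P⁻¹ = [[-729, 1], [486, -1]] · [[-1, -1], [2, 3]] = [[731, 732], [-488, -489]].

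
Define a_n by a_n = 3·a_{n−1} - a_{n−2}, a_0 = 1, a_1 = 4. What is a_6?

With companion matrix C = [[3, -1], [1, 0]], [a_n, a_{n−1}]ᵀ = C·[a_{n−1}, a_{n−2}]ᵀ, so [a_6, a_5]ᵀ = C^5·[a_1, a_0]ᵀ.
C^5 = [[144, -55], [55, -21]], giving [a_6, a_5]ᵀ = [[521], [199]].

521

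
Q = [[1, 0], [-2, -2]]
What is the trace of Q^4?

17

Q^2 = [[1, 0], [2, 4]]
Q^3 = [[1, 0], [-6, -8]]
Q^4 = [[1, 0], [10, 16]]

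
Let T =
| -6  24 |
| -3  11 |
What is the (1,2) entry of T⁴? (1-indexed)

1560

tr T = 5 and det T = 6, so the characteristic polynomial is λ² − (5)λ + (6) with roots 2 and 3.
Eigenvectors give P = [[3, -8], [1, -3]] with P⁻¹ = [[3, -8], [1, -3]], and T = P·diag(2, 3)·P⁻¹.
Then T⁴ = P·diag(16, 81)·P⁻¹ = [[48, -648], [16, -243]] · [[3, -8], [1, -3]] = [[-504, 1560], [-195, 601]].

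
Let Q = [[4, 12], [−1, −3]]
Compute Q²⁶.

[[4, 12], [−1, −3]]

Q² = Q (a projection; rank 1, trace 1), so Q²⁶ = Q.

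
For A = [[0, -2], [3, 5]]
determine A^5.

tr A = 5 and det A = 6, so the characteristic polynomial is λ² − (5)λ + (6) with roots 2 and 3.
Eigenvectors give P = [[-1, 2], [1, -3]] with P⁻¹ = [[-3, -2], [-1, -1]], and A = P·diag(2, 3)·P⁻¹.
Then A^5 = P·diag(32, 243)·P⁻¹ = [[-32, 486], [32, -729]] · [[-3, -2], [-1, -1]] = [[-390, -422], [633, 665]].

[[-390, -422], [633, 665]]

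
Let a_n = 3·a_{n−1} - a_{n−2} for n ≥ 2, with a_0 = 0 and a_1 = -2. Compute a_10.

-13530

With companion matrix Q = [[3, -1], [1, 0]], [a_n, a_{n−1}]ᵀ = Q·[a_{n−1}, a_{n−2}]ᵀ, so [a_10, a_9]ᵀ = Q^9·[a_1, a_0]ᵀ.
Q^9 = [[6765, -2584], [2584, -987]], giving [a_10, a_9]ᵀ = [[-13530], [-5168]].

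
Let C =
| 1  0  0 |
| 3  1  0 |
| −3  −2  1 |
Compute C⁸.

C = I + N where N = [[0, 0, 0], [3, 0, 0], [−3, −2, 0]] is strictly lower-triangular, so N³ = 0.
(I + N)⁸ = I + 8·N + 28·N² = [[1, 0, 0], [24, 1, 0], [−192, −16, 1]].

[[1, 0, 0], [24, 1, 0], [−192, −16, 1]]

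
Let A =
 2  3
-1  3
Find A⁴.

[[-74, 105], [-35, -39]]

A² = [[1, 15], [-5, 6]]
A³ = [[-13, 48], [-16, 3]]
A⁴ = [[-74, 105], [-35, -39]]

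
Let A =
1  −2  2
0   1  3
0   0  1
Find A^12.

[[1, −24, −372], [0, 1, 36], [0, 0, 1]]

A = I + N where N = [[0, −2, 2], [0, 0, 3], [0, 0, 0]] is strictly upper-triangular, so N^3 = 0.
(I + N)^12 = I + 12·N + 66·N^2 = [[1, −24, −372], [0, 1, 36], [0, 0, 1]].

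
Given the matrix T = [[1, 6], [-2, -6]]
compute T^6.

tr T = -5 and det T = 6, so the characteristic polynomial is λ² − (-5)λ + (6) with roots -3 and -2.
Eigenvectors give P = [[-3, -2], [2, 1]] with P⁻¹ = [[1, 2], [-2, -3]], and T = P·diag(-3, -2)·P⁻¹.
Then T^6 = P·diag(729, 64)·P⁻¹ = [[-2187, -128], [1458, 64]] · [[1, 2], [-2, -3]] = [[-1931, -3990], [1330, 2724]].

[[-1931, -3990], [1330, 2724]]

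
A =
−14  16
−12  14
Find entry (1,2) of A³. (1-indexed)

tr A = 0 and det A = −4, so the characteristic polynomial is λ² − (0)λ + (−4) with roots −2 and 2.
Eigenvectors give P = [[−4, 1], [−3, 1]] with P⁻¹ = [[−1, 1], [−3, 4]], and A = P·diag(−2, 2)·P⁻¹.
Then A³ = P·diag(−8, 8)·P⁻¹ = [[32, 8], [24, 8]] · [[−1, 1], [−3, 4]] = [[−56, 64], [−48, 56]].

64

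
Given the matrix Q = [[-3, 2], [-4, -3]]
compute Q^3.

Q^2 = [[1, -12], [24, 1]]
Q^3 = [[45, 38], [-76, 45]]

[[45, 38], [-76, 45]]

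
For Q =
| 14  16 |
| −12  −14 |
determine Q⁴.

tr Q = 0 and det Q = −4, so the characteristic polynomial is λ² − (0)λ + (−4) with roots 2 and −2.
Eigenvectors give P = [[−4, 1], [3, −1]] with P⁻¹ = [[−1, −1], [−3, −4]], and Q = P·diag(2, −2)·P⁻¹.
Then Q⁴ = P·diag(16, 16)·P⁻¹ = [[−64, 16], [48, −16]] · [[−1, −1], [−3, −4]] = [[16, 0], [0, 16]].

[[16, 0], [0, 16]]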